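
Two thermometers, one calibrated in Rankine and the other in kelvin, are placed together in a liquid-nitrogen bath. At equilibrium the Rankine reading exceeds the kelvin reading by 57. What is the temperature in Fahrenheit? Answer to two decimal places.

-331.42°F

Let x be the Rankine reading; then the kelvin reading is 5/9·x.
(5/9·x) - x = -57  ⇒  (-4/9)·x = -57  ⇒  x = 128.2500°R.
In Celsius: (128.25 - 491.67) × 5/9 = -201.9000°C.
In Fahrenheit: -201.9000 × 1.8 + 32 = -331.42°F.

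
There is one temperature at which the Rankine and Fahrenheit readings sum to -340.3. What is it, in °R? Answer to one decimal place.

59.7°R

Let R be the Rankine reading. The Fahrenheit reading is F = 1·R - 459.67.
Require R + F = -340.3: (2)·R - 459.67 = -340.3.
R = (-340.3 + 459.67) / (2) = 59.7.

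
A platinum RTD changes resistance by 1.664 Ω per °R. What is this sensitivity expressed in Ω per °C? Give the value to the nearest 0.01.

The quantity depends on a temperature interval, so only the ratio of degree sizes applies; the offset between the scales is irrelevant.
A change of 1°C is a change of 1.8°R, so per °C the value is 1.664 × 1.8 = 3.00.

3.00 Ω per °C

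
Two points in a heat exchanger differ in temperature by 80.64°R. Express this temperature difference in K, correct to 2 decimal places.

44.80 K

Only the scale ratio 5/9 matters for a change in temperature.
80.64 × 5/9 = 44.80.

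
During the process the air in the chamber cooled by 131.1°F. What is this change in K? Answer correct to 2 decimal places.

72.83 K

Only the scale ratio 5/9 matters for a change in temperature.
131.1 × 5/9 = 72.83.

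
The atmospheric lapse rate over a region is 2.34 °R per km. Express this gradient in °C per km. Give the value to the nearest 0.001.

1.300 °C/km

The quantity depends on a temperature interval, so only the ratio of degree sizes applies; the offset between the scales is irrelevant.
A change of 1°R is a change of 5/9°C, so 2.34 × 5/9 = 1.300.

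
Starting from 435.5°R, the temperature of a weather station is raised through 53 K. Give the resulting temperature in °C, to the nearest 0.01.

Initial temperature in Celsius: (435.5 - 491.67) × 5/9 = -31.2056°C.
The 53 K change is an interval; Kelvin and Celsius degrees are the same size, so ΔC = +53°C.
Final Celsius temperature: -31.2056 + 53.0000 = 21.7944°C.

21.79°C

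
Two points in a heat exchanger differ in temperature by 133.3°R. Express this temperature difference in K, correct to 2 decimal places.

An interval of 1°R corresponds to 5/9 K.
133.3 × 5/9 = 74.06.

74.06 K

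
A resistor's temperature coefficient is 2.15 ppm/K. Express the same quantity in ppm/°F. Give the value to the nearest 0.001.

The quantity depends on a temperature interval, so only the ratio of degree sizes applies; the offset between the scales is irrelevant.
A change of 1°F is a change of 5/9 K, so per °F the value is 2.15 × 5/9 = 1.194.

1.194 ppm/°F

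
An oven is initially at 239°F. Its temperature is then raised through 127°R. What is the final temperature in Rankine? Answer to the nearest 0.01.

825.67°R

Initial temperature in Celsius: (239 - 32) × 5/9 = 115.0000°C.
The 127°R change is an interval, so only the factor 5/9 applies: +127 × 5/9 = +70.5556°C.
Final Celsius temperature: 115.0000 + 70.5556 = 185.5556°C.
In Rankine: 185.5556 × 1.8 + 491.67 = 825.67°R.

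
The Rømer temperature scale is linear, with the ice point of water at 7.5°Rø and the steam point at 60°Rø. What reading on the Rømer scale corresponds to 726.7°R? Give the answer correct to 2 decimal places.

76.05°Rø

First in Celsius: (726.7 - 491.67) × 5/9 = 130.5722°C.
Linearly onto the Rømer scale: 7.5 + (130.5722 / 100) × (60 - 7.5) = 76.05°Rø.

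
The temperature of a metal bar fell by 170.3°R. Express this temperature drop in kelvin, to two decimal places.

An interval of 1°R corresponds to 5/9 K.
170.3 × 5/9 = 94.61.

94.61 K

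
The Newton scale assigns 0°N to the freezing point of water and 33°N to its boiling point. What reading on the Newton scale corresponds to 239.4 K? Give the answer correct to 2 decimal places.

First in Celsius: 239.4 - 273.15 = -33.7500°C.
Linearly onto the Newton scale: 0 + (-33.7500 / 100) × (33 - 0) = -11.14°N.

-11.14°N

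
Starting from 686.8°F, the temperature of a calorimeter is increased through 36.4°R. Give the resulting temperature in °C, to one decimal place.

Initial temperature in Celsius: (686.8 - 32) × 5/9 = 363.7778°C.
The 36.4°R change is an interval, so only the factor 5/9 applies: +36.4 × 5/9 = +20.2222°C.
Final Celsius temperature: 363.7778 + 20.2222 = 384.0000°C.

384.0°C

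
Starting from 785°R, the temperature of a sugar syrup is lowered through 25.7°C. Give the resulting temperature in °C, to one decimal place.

Initial temperature in Celsius: (785 - 491.67) × 5/9 = 162.9611°C.
Final Celsius temperature: 162.9611 - 25.7000 = 137.2611°C.

137.3°C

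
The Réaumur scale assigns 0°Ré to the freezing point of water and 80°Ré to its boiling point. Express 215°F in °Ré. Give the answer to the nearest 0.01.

First in Celsius: (215 - 32) × 5/9 = 101.6667°C.
Linearly onto the Réaumur scale: 0 + (101.6667 / 100) × (80 - 0) = 81.33°Ré.

81.33°Ré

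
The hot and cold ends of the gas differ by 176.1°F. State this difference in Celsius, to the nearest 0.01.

For a temperature interval the offset drops out; only the factor 5/9 applies.
176.1 × 5/9 = 97.83.

97.83°C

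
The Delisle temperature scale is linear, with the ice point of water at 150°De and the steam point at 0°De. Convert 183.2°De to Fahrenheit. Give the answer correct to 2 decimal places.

-7.84°F

Linear interpolation between the fixed points: C = (183.2 - 150) × 100 / (0 - 150) = -22.1333°C.
Then -22.1333 × 1.8 + 32 = -7.84°F.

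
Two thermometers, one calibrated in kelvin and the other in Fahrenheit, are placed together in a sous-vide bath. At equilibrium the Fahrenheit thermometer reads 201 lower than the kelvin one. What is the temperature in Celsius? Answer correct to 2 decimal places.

Let x be the kelvin reading; then the Fahrenheit reading is 1.8·x - 459.67.
(1.8·x - 459.67) - x = -201  ⇒  (0.8)·x = 258.67  ⇒  x = 323.3375 K.
In Celsius: 323.3375 - 273.15 = 50.19°C.

50.19°C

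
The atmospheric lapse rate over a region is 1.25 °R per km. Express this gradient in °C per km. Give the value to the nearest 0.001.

Since only a temperature interval is involved, the additive offset between the scales drops out.
A change of 1°R is a change of 5/9°C, so 1.25 × 5/9 = 0.694.

0.694 °C/km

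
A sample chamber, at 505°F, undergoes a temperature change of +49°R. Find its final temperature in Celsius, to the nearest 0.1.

290.0°C

Initial temperature in Celsius: (505 - 32) × 5/9 = 262.7778°C.
The 49°R change is an interval, so only the factor 5/9 applies: +49 × 5/9 = +27.2222°C.
Final Celsius temperature: 262.7778 + 27.2222 = 290.0000°C.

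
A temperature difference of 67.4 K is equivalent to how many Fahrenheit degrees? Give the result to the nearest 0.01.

Only the scale ratio 1.8 matters for a change in temperature.
67.4 × 1.8 = 121.32.

121.32°F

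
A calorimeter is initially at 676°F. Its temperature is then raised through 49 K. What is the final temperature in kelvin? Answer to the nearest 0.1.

Initial temperature in Celsius: (676 - 32) × 5/9 = 357.7778°C.
The 49 K change is an interval; Kelvin and Celsius degrees are the same size, so ΔC = +49°C.
Final Celsius temperature: 357.7778 + 49.0000 = 406.7778°C.
In kelvin: 406.7778 + 273.15 = 679.9 K.

679.9 K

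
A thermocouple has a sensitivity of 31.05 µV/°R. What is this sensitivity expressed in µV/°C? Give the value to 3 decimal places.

55.890 µV/°C

The quantity depends on a temperature interval, so only the ratio of degree sizes applies; the offset between the scales is irrelevant.
A change of 1°C is a change of 1.8°R, so per °C the value is 31.05 × 1.8 = 55.890.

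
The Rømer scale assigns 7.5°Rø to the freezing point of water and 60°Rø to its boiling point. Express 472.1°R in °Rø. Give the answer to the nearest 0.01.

First in Celsius: (472.1 - 491.67) × 5/9 = -10.8722°C.
Linearly onto the Rømer scale: 7.5 + (-10.8722 / 100) × (60 - 7.5) = 1.79°Rø.

1.79°Rø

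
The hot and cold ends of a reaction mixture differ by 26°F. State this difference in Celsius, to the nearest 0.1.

14.4°C

An interval of 1°F corresponds to 5/9°C.
26 × 5/9 = 14.4.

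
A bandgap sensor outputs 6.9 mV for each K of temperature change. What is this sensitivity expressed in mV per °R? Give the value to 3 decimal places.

3.833 mV per °R

The quantity depends on a temperature interval, so only the ratio of degree sizes applies; the offset between the scales is irrelevant.
A change of 1°R is a change of 5/9 K, so per °R the value is 6.9 × 5/9 = 3.833.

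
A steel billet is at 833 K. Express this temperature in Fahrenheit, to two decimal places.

In Celsius: 833 - 273.15 = 559.8500°C.
In Fahrenheit: 559.8500 × 1.8 + 32 = 1039.73°F.

1039.73°F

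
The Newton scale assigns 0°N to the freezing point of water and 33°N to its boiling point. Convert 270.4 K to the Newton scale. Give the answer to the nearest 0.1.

First in Celsius: 270.4 - 273.15 = -2.7500°C.
Linearly onto the Newton scale: 0 + (-2.7500 / 100) × (33 - 0) = -0.9°N.

-0.9°N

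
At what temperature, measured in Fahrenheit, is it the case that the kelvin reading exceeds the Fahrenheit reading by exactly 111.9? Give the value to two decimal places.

Let F be the Fahrenheit reading. The kelvin reading is K = 5/9·F + 255.372.
Require K - F = 111.9: (-4/9)·F + 255.372 = 111.9.
F = (111.9 - 255.372) / (-4/9) = 322.81.

322.81°F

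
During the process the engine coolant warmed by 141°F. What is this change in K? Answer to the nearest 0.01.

78.33 K

For a temperature interval the offset drops out; only the factor 5/9 applies.
141 × 5/9 = 78.33.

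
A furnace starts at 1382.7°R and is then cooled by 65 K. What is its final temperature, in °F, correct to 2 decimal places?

Initial temperature in Celsius: (1382.7 - 491.67) × 5/9 = 495.0167°C.
The 65 K change is an interval; Kelvin and Celsius degrees are the same size, so ΔC = -65°C.
Final Celsius temperature: 495.0167 - 65.0000 = 430.0167°C.
In Fahrenheit: 430.0167 × 1.8 + 32 = 806.03°F.

806.03°F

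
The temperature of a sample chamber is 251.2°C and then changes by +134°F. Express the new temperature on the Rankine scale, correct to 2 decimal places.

The 134°F change is an interval, so only the factor 5/9 applies: +134 × 5/9 = +74.4444°C.
Final Celsius temperature: 251.2000 + 74.4444 = 325.6444°C.
In Rankine: 325.6444 × 1.8 + 491.67 = 1077.83°R.

1077.83°R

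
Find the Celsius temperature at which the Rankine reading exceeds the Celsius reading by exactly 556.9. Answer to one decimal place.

81.5°C

Let C be the Celsius reading. The Rankine reading is R = 1.8·C + 491.67.
Require R - C = 556.9: (0.8)·C + 491.67 = 556.9.
C = (556.9 - 491.67) / (0.8) = 81.5.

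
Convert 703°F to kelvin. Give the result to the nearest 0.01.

In Celsius: (703 - 32) × 5/9 = 372.7778°C.
In kelvin: 372.7778 + 273.15 = 645.93 K.

645.93 K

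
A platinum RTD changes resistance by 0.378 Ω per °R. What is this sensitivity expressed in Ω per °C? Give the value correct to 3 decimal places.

The quantity depends on a temperature interval, so only the ratio of degree sizes applies; the offset between the scales is irrelevant.
A change of 1°C is a change of 1.8°R, so per °C the value is 0.378 × 1.8 = 0.680.

0.680 Ω per °C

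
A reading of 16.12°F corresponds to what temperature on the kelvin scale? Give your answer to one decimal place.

264.3 K

In Celsius: (16.12 - 32) × 5/9 = -8.8222°C.
In kelvin: -8.8222 + 273.15 = 264.3 K.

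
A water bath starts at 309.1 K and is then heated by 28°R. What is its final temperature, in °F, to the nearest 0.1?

Initial temperature in Celsius: 309.1 - 273.15 = 35.9500°C.
The 28°R change is an interval, so only the factor 5/9 applies: +28 × 5/9 = +15.5556°C.
Final Celsius temperature: 35.9500 + 15.5556 = 51.5056°C.
In Fahrenheit: 51.5056 × 1.8 + 32 = 124.7°F.

124.7°F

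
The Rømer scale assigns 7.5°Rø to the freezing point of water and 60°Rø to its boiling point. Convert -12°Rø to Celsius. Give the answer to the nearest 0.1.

Linear interpolation between the fixed points: C = (-12 - 7.5) × 100 / (60 - 7.5) = -37.1429°C.

-37.1°C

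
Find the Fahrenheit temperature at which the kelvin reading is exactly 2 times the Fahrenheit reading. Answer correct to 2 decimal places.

176.80°F

Let F be the Fahrenheit reading. The kelvin reading is K = 5/9·F + 255.372.
Require K = 2·F: 5/9·F + 255.372 = 2·F.
(-13/9)·F = -255.372  ⇒  F = 176.80.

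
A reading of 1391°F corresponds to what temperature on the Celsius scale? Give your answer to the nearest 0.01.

755.00°C

In Celsius: (1391 - 32) × 5/9 = 755.0000°C.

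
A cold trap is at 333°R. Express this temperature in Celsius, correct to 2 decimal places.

-88.15°C

In Celsius: (333 - 491.67) × 5/9 = -88.1500°C.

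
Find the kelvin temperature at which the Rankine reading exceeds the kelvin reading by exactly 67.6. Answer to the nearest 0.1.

84.5 K

Let K be the kelvin reading. The Rankine reading is R = 1.8·K.
Require R - K = 67.6: (0.8)·K = 67.6.
K = (67.6) / (0.8) = 84.5.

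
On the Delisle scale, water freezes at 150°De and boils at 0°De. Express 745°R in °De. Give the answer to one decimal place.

First in Celsius: (745 - 491.67) × 5/9 = 140.7389°C.
Linearly onto the Delisle scale: 150 + (140.7389 / 100) × (0 - 150) = -61.1°De.

-61.1°De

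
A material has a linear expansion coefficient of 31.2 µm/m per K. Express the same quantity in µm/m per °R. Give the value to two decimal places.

Since only a temperature interval is involved, the additive offset between the scales drops out.
A change of 1°R is a change of 5/9 K, so per °R the value is 31.2 × 5/9 = 17.33.

17.33 µm/m per °R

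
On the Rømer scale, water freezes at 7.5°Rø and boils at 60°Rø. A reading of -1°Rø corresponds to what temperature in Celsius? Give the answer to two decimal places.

Linear interpolation between the fixed points: C = (-1 - 7.5) × 100 / (60 - 7.5) = -16.1905°C.

-16.19°C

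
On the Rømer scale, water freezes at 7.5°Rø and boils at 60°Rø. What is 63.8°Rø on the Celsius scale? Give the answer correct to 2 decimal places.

107.24°C

Linear interpolation between the fixed points: C = (63.8 - 7.5) × 100 / (60 - 7.5) = 107.2381°C.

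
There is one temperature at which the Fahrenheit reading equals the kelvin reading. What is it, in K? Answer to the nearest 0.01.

574.59 K

Let K be the kelvin reading. The Fahrenheit reading is F = 1.8·K - 459.67.
Set F = K: 1.8·K - 459.67 = K.
(0.8)·K = 459.67  ⇒  K = 574.59.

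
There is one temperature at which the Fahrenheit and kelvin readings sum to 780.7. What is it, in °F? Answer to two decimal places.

Let F be the Fahrenheit reading. The kelvin reading is K = 5/9·F + 255.372.
Require F + K = 780.7: (14/9)·F + 255.372 = 780.7.
F = (780.7 - 255.372) / (14/9) = 337.71.

337.71°F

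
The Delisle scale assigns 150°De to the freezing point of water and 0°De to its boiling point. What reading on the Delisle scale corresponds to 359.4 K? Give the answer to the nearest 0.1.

First in Celsius: 359.4 - 273.15 = 86.2500°C.
Linearly onto the Delisle scale: 150 + (86.2500 / 100) × (0 - 150) = 20.6°De.

20.6°De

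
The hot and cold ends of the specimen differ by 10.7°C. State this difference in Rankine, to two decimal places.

19.26°R

Only the scale ratio 1.8 matters for a change in temperature.
10.7 × 1.8 = 19.26.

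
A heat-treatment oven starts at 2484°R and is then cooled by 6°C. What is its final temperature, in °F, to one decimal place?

Initial temperature in Celsius: (2484 - 491.67) × 5/9 = 1106.8500°C.
Final Celsius temperature: 1106.8500 - 6.0000 = 1100.8500°C.
In Fahrenheit: 1100.8500 × 1.8 + 32 = 2013.5°F.

2013.5°F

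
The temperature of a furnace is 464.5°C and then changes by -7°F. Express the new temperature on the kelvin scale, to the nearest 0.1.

The 7°F change is an interval, so only the factor 5/9 applies: -7 × 5/9 = -3.8889°C.
Final Celsius temperature: 464.5000 - 3.8889 = 460.6111°C.
In kelvin: 460.6111 + 273.15 = 733.8 K.

733.8 K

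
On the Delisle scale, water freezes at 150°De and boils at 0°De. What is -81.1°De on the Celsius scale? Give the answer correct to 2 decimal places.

Linear interpolation between the fixed points: C = (-81.1 - 150) × 100 / (0 - 150) = 154.0667°C.

154.07°C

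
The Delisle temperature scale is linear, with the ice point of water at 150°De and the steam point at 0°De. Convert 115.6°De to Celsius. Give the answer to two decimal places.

22.93°C

Linear interpolation between the fixed points: C = (115.6 - 150) × 100 / (0 - 150) = 22.9333°C.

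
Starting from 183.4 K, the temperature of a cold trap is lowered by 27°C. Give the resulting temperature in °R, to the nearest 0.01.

281.52°R

Initial temperature in Celsius: 183.4 - 273.15 = -89.7500°C.
Final Celsius temperature: -89.7500 - 27.0000 = -116.7500°C.
In Rankine: -116.7500 × 1.8 + 491.67 = 281.52°R.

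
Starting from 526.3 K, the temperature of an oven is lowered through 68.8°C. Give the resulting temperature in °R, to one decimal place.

823.5°R

Initial temperature in Celsius: 526.3 - 273.15 = 253.1500°C.
Final Celsius temperature: 253.1500 - 68.8000 = 184.3500°C.
In Rankine: 184.3500 × 1.8 + 491.67 = 823.5°R.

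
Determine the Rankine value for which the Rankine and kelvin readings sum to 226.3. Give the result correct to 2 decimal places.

Let R be the Rankine reading. The kelvin reading is K = 5/9·R.
Require R + K = 226.3: (14/9)·R = 226.3.
R = (226.3) / (14/9) = 145.48.

145.48°R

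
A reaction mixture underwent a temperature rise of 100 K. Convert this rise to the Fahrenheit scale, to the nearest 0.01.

180.00°F

Only the scale ratio 1.8 matters for a change in temperature.
100 × 1.8 = 180.00.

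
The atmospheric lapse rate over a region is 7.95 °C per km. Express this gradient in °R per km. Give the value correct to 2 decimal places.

14.31 °R/km

Since only a temperature interval is involved, the additive offset between the scales drops out.
A change of 1°C is a change of 1.8°R, so 7.95 × 1.8 = 14.31.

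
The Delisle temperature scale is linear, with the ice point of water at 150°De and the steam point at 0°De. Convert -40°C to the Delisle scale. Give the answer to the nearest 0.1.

210.0°De

Linearly onto the Delisle scale: 150 + (-40.0000 / 100) × (0 - 150) = 210.0°De.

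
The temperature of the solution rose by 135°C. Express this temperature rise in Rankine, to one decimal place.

Only the scale ratio 1.8 matters for a change in temperature.
135 × 1.8 = 243.0.

243.0°R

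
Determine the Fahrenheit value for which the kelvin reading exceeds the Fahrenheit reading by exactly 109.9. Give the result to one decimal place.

Let F be the Fahrenheit reading. The kelvin reading is K = 5/9·F + 255.372.
Require K - F = 109.9: (-4/9)·F + 255.372 = 109.9.
F = (109.9 - 255.372) / (-4/9) = 327.3.

327.3°F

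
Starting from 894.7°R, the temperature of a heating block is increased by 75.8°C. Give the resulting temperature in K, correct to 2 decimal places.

572.86 K

Initial temperature in Celsius: (894.7 - 491.67) × 5/9 = 223.9056°C.
Final Celsius temperature: 223.9056 + 75.8000 = 299.7056°C.
In kelvin: 299.7056 + 273.15 = 572.86 K.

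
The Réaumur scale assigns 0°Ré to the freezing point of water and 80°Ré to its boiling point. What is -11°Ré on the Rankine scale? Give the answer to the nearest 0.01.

Linear interpolation between the fixed points: C = (-11 - 0) × 100 / (80 - 0) = -13.7500°C.
Then -13.7500 × 1.8 + 491.67 = 466.92°R.

466.92°R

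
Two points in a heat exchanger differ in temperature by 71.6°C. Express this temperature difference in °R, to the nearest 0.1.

128.9°R

For a temperature interval the offset drops out; only the factor 1.8 applies.
71.6 × 1.8 = 128.9.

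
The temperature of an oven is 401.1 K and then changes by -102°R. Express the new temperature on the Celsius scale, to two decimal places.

71.28°C

Initial temperature in Celsius: 401.1 - 273.15 = 127.9500°C.
The 102°R change is an interval, so only the factor 5/9 applies: -102 × 5/9 = -56.6667°C.
Final Celsius temperature: 127.9500 - 56.6667 = 71.2833°C.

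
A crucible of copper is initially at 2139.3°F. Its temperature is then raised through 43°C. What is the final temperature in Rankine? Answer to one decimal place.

2676.4°R

Initial temperature in Celsius: (2139.3 - 32) × 5/9 = 1170.7222°C.
Final Celsius temperature: 1170.7222 + 43.0000 = 1213.7222°C.
In Rankine: 1213.7222 × 1.8 + 491.67 = 2676.4°R.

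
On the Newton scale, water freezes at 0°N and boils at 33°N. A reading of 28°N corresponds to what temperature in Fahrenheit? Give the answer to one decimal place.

Linear interpolation between the fixed points: C = (28 - 0) × 100 / (33 - 0) = 84.8485°C.
Then 84.8485 × 1.8 + 32 = 184.7°F.

184.7°F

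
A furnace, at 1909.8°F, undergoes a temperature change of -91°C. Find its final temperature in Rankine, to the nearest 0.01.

Initial temperature in Celsius: (1909.8 - 32) × 5/9 = 1043.2222°C.
Final Celsius temperature: 1043.2222 - 91.0000 = 952.2222°C.
In Rankine: 952.2222 × 1.8 + 491.67 = 2205.67°R.

2205.67°R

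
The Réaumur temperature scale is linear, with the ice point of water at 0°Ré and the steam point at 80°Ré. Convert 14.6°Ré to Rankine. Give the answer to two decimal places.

524.52°R

Linear interpolation between the fixed points: C = (14.6 - 0) × 100 / (80 - 0) = 18.2500°C.
Then 18.2500 × 1.8 + 491.67 = 524.52°R.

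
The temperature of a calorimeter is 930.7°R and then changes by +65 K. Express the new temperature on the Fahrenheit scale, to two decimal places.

Initial temperature in Celsius: (930.7 - 491.67) × 5/9 = 243.9056°C.
The 65 K change is an interval; Kelvin and Celsius degrees are the same size, so ΔC = +65°C.
Final Celsius temperature: 243.9056 + 65.0000 = 308.9056°C.
In Fahrenheit: 308.9056 × 1.8 + 32 = 588.03°F.

588.03°F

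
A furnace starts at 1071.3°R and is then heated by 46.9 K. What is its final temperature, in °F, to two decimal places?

Initial temperature in Celsius: (1071.3 - 491.67) × 5/9 = 322.0167°C.
The 46.9 K change is an interval; Kelvin and Celsius degrees are the same size, so ΔC = +46.9°C.
Final Celsius temperature: 322.0167 + 46.9000 = 368.9167°C.
In Fahrenheit: 368.9167 × 1.8 + 32 = 696.05°F.

696.05°F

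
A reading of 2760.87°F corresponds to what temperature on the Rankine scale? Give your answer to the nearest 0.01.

3220.54°R

In Celsius: (2760.87 - 32) × 5/9 = 1516.0389°C.
In Rankine: 1516.0389 × 1.8 + 491.67 = 3220.54°R.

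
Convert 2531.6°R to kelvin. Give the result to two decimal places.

In Celsius: (2531.6 - 491.67) × 5/9 = 1133.2944°C.
In kelvin: 1133.2944 + 273.15 = 1406.44 K.

1406.44 K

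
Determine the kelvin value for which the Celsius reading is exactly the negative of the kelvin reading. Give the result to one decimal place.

Let K be the kelvin reading. The Celsius reading is C = 1·K - 273.15.
Require C = -1·K: 1·K - 273.15 = -1·K.
(2)·K = 273.15  ⇒  K = 136.6.

136.6 K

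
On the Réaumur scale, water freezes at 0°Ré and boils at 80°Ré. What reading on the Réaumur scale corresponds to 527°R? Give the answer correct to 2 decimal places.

15.70°Ré

First in Celsius: (527 - 491.67) × 5/9 = 19.6278°C.
Linearly onto the Réaumur scale: 0 + (19.6278 / 100) × (80 - 0) = 15.70°Ré.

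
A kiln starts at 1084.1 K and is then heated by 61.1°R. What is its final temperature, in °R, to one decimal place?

2012.5°R

Initial temperature in Celsius: 1084.1 - 273.15 = 810.9500°C.
The 61.1°R change is an interval, so only the factor 5/9 applies: +61.1 × 5/9 = +33.9444°C.
Final Celsius temperature: 810.9500 + 33.9444 = 844.8944°C.
In Rankine: 844.8944 × 1.8 + 491.67 = 2012.5°R.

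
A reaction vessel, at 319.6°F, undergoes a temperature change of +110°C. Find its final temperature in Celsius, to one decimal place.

269.8°C

Initial temperature in Celsius: (319.6 - 32) × 5/9 = 159.7778°C.
Final Celsius temperature: 159.7778 + 110.0000 = 269.7778°C.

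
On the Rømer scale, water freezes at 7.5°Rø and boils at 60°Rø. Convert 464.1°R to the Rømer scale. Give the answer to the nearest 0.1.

-0.5°Rø

First in Celsius: (464.1 - 491.67) × 5/9 = -15.3167°C.
Linearly onto the Rømer scale: 7.5 + (-15.3167 / 100) × (60 - 7.5) = -0.5°Rø.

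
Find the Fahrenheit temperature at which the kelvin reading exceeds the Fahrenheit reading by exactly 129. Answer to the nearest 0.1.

Let F be the Fahrenheit reading. The kelvin reading is K = 5/9·F + 255.372.
Require K - F = 129: (-4/9)·F + 255.372 = 129.
F = (129 - 255.372) / (-4/9) = 284.3.

284.3°F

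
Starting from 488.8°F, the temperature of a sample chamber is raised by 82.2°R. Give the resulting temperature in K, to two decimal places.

Initial temperature in Celsius: (488.8 - 32) × 5/9 = 253.7778°C.
The 82.2°R change is an interval, so only the factor 5/9 applies: +82.2 × 5/9 = +45.6667°C.
Final Celsius temperature: 253.7778 + 45.6667 = 299.4444°C.
In kelvin: 299.4444 + 273.15 = 572.59 K.

572.59 K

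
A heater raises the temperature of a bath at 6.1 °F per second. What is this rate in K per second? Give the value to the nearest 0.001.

3.389 K/second

Since only a temperature interval is involved, the additive offset between the scales drops out.
A change of 1°F is a change of 5/9 K, so 6.1 × 5/9 = 3.389.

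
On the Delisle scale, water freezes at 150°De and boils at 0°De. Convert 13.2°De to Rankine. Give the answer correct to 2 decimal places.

Linear interpolation between the fixed points: C = (13.2 - 150) × 100 / (0 - 150) = 91.2000°C.
Then 91.2000 × 1.8 + 491.67 = 655.83°R.

655.83°R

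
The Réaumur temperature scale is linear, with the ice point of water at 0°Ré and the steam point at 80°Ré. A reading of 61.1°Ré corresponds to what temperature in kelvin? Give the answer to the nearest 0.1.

349.5 K

Linear interpolation between the fixed points: C = (61.1 - 0) × 100 / (80 - 0) = 76.3750°C.
Then 76.3750 + 273.15 = 349.5 K.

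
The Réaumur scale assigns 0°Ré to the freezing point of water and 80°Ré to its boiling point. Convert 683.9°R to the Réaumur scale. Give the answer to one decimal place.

85.4°Ré

First in Celsius: (683.9 - 491.67) × 5/9 = 106.7944°C.
Linearly onto the Réaumur scale: 0 + (106.7944 / 100) × (80 - 0) = 85.4°Ré.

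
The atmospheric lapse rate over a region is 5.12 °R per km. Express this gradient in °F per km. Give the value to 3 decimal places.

Since only a temperature interval is involved, the additive offset between the scales drops out.
A change of 1°R is a change of 1°F, so 5.12 × 1 = 5.120.

5.120 °F/km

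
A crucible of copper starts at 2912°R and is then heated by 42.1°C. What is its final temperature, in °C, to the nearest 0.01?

Initial temperature in Celsius: (2912 - 491.67) × 5/9 = 1344.6278°C.
Final Celsius temperature: 1344.6278 + 42.1000 = 1386.7278°C.

1386.73°C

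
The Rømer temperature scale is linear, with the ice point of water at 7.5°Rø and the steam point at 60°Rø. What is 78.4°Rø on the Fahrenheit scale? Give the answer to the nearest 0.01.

Linear interpolation between the fixed points: C = (78.4 - 7.5) × 100 / (60 - 7.5) = 135.0476°C.
Then 135.0476 × 1.8 + 32 = 275.09°F.

275.09°F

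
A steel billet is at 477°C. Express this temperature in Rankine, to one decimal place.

In Rankine: 477.0000 × 1.8 + 491.67 = 1350.3°R.

1350.3°R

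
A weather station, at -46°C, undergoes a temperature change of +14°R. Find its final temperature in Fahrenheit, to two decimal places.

-36.80°F

The 14°R change is an interval, so only the factor 5/9 applies: +14 × 5/9 = +7.7778°C.
Final Celsius temperature: -46.0000 + 7.7778 = -38.2222°C.
In Fahrenheit: -38.2222 × 1.8 + 32 = -36.80°F.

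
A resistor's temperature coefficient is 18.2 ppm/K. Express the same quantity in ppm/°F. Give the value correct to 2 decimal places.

10.11 ppm/°F

The quantity depends on a temperature interval, so only the ratio of degree sizes applies; the offset between the scales is irrelevant.
A change of 1°F is a change of 5/9 K, so per °F the value is 18.2 × 5/9 = 10.11.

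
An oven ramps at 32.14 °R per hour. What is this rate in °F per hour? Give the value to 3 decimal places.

32.140 °F/hour

Since only a temperature interval is involved, the additive offset between the scales drops out.
A change of 1°R is a change of 1°F, so 32.14 × 1 = 32.140.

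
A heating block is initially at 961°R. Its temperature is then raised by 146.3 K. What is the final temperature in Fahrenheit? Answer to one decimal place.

Initial temperature in Celsius: (961 - 491.67) × 5/9 = 260.7389°C.
The 146.3 K change is an interval; Kelvin and Celsius degrees are the same size, so ΔC = +146.3°C.
Final Celsius temperature: 260.7389 + 146.3000 = 407.0389°C.
In Fahrenheit: 407.0389 × 1.8 + 32 = 764.7°F.

764.7°F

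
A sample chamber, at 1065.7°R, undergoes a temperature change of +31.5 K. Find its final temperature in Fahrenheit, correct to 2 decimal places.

662.73°F

Initial temperature in Celsius: (1065.7 - 491.67) × 5/9 = 318.9056°C.
The 31.5 K change is an interval; Kelvin and Celsius degrees are the same size, so ΔC = +31.5°C.
Final Celsius temperature: 318.9056 + 31.5000 = 350.4056°C.
In Fahrenheit: 350.4056 × 1.8 + 32 = 662.73°F.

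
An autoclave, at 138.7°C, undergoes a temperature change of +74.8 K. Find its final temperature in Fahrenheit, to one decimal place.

416.3°F

The 74.8 K change is an interval; Kelvin and Celsius degrees are the same size, so ΔC = +74.8°C.
Final Celsius temperature: 138.7000 + 74.8000 = 213.5000°C.
In Fahrenheit: 213.5000 × 1.8 + 32 = 416.3°F.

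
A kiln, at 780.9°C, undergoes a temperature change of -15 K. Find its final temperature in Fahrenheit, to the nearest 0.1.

The 15 K change is an interval; Kelvin and Celsius degrees are the same size, so ΔC = -15°C.
Final Celsius temperature: 780.9000 - 15.0000 = 765.9000°C.
In Fahrenheit: 765.9000 × 1.8 + 32 = 1410.6°F.

1410.6°F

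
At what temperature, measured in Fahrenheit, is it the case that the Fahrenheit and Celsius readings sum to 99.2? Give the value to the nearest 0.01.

75.20°F

Let F be the Fahrenheit reading. The Celsius reading is C = 5/9·F - 17.7778.
Require F + C = 99.2: (14/9)·F - 17.7778 = 99.2.
F = (99.2 + 17.7778) / (14/9) = 75.20.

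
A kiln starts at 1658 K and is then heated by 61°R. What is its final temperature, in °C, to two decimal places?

1418.74°C

Initial temperature in Celsius: 1658 - 273.15 = 1384.8500°C.
The 61°R change is an interval, so only the factor 5/9 applies: +61 × 5/9 = +33.8889°C.
Final Celsius temperature: 1384.8500 + 33.8889 = 1418.7389°C.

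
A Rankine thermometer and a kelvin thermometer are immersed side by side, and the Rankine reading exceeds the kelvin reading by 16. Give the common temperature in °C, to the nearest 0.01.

-253.15°C

Let x be the Rankine reading; then the kelvin reading is 5/9·x.
(5/9·x) - x = -16  ⇒  (-4/9)·x = -16  ⇒  x = 36.0000°R.
In Celsius: (36 - 491.67) × 5/9 = -253.15°C.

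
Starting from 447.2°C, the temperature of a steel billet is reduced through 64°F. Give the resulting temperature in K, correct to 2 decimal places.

684.79 K

The 64°F change is an interval, so only the factor 5/9 applies: -64 × 5/9 = -35.5556°C.
Final Celsius temperature: 447.2000 - 35.5556 = 411.6444°C.
In kelvin: 411.6444 + 273.15 = 684.79 K.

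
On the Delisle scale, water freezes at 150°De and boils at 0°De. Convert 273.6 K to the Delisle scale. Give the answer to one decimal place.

First in Celsius: 273.6 - 273.15 = 0.4500°C.
Linearly onto the Delisle scale: 150 + (0.4500 / 100) × (0 - 150) = 149.3°De.

149.3°De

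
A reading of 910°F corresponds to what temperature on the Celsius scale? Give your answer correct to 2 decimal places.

487.78°C

In Celsius: (910 - 32) × 5/9 = 487.7778°C.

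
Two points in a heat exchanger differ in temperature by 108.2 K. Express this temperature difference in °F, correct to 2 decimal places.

194.76°F

An interval of 1 K corresponds to 1.8°F.
108.2 × 1.8 = 194.76.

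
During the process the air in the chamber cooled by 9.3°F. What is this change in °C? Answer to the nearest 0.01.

For a temperature interval the offset drops out; only the factor 5/9 applies.
9.3 × 5/9 = 5.17.

5.17°C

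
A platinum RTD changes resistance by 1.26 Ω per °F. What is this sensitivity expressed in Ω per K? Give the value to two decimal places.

2.27 Ω per K

The quantity depends on a temperature interval, so only the ratio of degree sizes applies; the offset between the scales is irrelevant.
A change of 1 K is a change of 1.8°F, so per K the value is 1.26 × 1.8 = 2.27.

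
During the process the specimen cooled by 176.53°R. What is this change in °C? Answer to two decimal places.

98.07°C

Only the scale ratio 5/9 matters for a change in temperature.
176.53 × 5/9 = 98.07.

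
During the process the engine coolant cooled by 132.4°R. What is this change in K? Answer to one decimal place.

An interval of 1°R corresponds to 5/9 K.
132.4 × 5/9 = 73.6.

73.6 K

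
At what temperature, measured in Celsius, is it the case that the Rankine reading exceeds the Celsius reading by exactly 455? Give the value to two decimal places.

-45.84°C

Let C be the Celsius reading. The Rankine reading is R = 1.8·C + 491.67.
Require R - C = 455: (0.8)·C + 491.67 = 455.
C = (455 - 491.67) / (0.8) = -45.84.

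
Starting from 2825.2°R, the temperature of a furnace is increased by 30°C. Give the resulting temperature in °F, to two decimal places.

Initial temperature in Celsius: (2825.2 - 491.67) × 5/9 = 1296.4056°C.
Final Celsius temperature: 1296.4056 + 30.0000 = 1326.4056°C.
In Fahrenheit: 1326.4056 × 1.8 + 32 = 2419.53°F.

2419.53°F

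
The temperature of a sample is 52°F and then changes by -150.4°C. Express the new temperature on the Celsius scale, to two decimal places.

-139.29°C

Initial temperature in Celsius: (52 - 32) × 5/9 = 11.1111°C.
Final Celsius temperature: 11.1111 - 150.4000 = -139.2889°C.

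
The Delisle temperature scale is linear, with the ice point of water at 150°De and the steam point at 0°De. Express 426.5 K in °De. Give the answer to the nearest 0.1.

-80.0°De

First in Celsius: 426.5 - 273.15 = 153.3500°C.
Linearly onto the Delisle scale: 150 + (153.3500 / 100) × (0 - 150) = -80.0°De.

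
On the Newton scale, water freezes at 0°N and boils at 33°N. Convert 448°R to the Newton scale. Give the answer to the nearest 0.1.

First in Celsius: (448 - 491.67) × 5/9 = -24.2611°C.
Linearly onto the Newton scale: 0 + (-24.2611 / 100) × (33 - 0) = -8.0°N.

-8.0°N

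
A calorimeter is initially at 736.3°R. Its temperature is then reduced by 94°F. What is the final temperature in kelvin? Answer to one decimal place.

356.8 K

Initial temperature in Celsius: (736.3 - 491.67) × 5/9 = 135.9056°C.
The 94°F change is an interval, so only the factor 5/9 applies: -94 × 5/9 = -52.2222°C.
Final Celsius temperature: 135.9056 - 52.2222 = 83.6833°C.
In kelvin: 83.6833 + 273.15 = 356.8 K.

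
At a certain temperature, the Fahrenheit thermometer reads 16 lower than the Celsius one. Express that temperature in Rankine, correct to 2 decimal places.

383.67°R

Let x be the Celsius reading; then the Fahrenheit reading is 1.8·x + 32.
(1.8·x + 32) - x = -16  ⇒  (0.8)·x = -48  ⇒  x = -60.0000°C.
In Rankine: -60.0000 × 1.8 + 491.67 = 383.67°R.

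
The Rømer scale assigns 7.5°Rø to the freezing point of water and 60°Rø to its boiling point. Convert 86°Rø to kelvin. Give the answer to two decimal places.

422.67 K

Linear interpolation between the fixed points: C = (86 - 7.5) × 100 / (60 - 7.5) = 149.5238°C.
Then 149.5238 + 273.15 = 422.67 K.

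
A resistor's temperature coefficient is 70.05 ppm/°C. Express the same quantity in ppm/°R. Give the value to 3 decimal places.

38.917 ppm/°R

The quantity depends on a temperature interval, so only the ratio of degree sizes applies; the offset between the scales is irrelevant.
A change of 1°R is a change of 5/9°C, so per °R the value is 70.05 × 5/9 = 38.917.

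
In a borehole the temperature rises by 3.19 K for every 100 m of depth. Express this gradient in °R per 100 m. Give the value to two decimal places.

5.74 °R/100 m

Since only a temperature interval is involved, the additive offset between the scales drops out.
A change of 1 K is a change of 1.8°R, so 3.19 × 1.8 = 5.74.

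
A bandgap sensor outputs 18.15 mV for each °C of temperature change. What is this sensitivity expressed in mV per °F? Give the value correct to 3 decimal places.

10.083 mV per °F

The quantity depends on a temperature interval, so only the ratio of degree sizes applies; the offset between the scales is irrelevant.
A change of 1°F is a change of 5/9°C, so per °F the value is 18.15 × 5/9 = 10.083.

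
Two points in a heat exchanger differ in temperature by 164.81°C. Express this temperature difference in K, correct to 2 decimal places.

Celsius and kelvin degrees are the same size, so the interval is unchanged: 164.81.

164.81 K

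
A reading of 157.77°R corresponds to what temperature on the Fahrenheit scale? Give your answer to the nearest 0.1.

In Celsius: (157.77 - 491.67) × 5/9 = -185.5000°C.
In Fahrenheit: -185.5000 × 1.8 + 32 = -301.9°F.

-301.9°F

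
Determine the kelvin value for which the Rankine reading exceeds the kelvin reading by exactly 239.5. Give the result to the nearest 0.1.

Let K be the kelvin reading. The Rankine reading is R = 1.8·K.
Require R - K = 239.5: (0.8)·K = 239.5.
K = (239.5) / (0.8) = 299.4.

299.4 K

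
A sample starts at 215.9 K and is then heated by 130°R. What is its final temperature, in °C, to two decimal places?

Initial temperature in Celsius: 215.9 - 273.15 = -57.2500°C.
The 130°R change is an interval, so only the factor 5/9 applies: +130 × 5/9 = +72.2222°C.
Final Celsius temperature: -57.2500 + 72.2222 = 14.9722°C.

14.97°C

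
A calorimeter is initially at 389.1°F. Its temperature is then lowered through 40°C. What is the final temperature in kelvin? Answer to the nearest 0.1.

Initial temperature in Celsius: (389.1 - 32) × 5/9 = 198.3889°C.
Final Celsius temperature: 198.3889 - 40.0000 = 158.3889°C.
In kelvin: 158.3889 + 273.15 = 431.5 K.

431.5 K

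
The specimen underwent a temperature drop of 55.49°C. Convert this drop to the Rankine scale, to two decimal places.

Only the scale ratio 1.8 matters for a change in temperature.
55.49 × 1.8 = 99.88.

99.88°R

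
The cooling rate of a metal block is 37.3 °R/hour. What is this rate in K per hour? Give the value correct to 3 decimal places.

The quantity depends on a temperature interval, so only the ratio of degree sizes applies; the offset between the scales is irrelevant.
A change of 1°R is a change of 5/9 K, so 37.3 × 5/9 = 20.722.

20.722 K/hour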